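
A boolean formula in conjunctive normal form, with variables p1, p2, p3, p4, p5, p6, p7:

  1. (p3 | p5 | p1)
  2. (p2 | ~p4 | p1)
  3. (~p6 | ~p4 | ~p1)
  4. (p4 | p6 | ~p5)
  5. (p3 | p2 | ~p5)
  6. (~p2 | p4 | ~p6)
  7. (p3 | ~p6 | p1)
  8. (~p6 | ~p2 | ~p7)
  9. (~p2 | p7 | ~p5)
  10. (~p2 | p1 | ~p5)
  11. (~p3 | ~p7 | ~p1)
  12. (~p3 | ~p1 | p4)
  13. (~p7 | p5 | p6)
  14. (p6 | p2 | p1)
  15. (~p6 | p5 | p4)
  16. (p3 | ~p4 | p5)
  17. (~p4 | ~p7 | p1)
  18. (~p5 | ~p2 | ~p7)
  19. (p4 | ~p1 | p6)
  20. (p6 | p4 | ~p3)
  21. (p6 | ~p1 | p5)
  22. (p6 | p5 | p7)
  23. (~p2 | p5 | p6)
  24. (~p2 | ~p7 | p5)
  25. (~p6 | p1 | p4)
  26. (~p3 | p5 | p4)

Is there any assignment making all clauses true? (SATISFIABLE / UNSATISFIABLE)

Try p1 = False.
Try p2 = True.
  then p5 is forced to False.
  then p3 is forced to True.
  then p6 is forced to True.
  then p4 is forced to True.
  then p7 is forced to False.
So p1 = F, p2 = T, p3 = T, p4 = T, p5 = F, p6 = T, p7 = F is a satisfying assignment.

SATISFIABLE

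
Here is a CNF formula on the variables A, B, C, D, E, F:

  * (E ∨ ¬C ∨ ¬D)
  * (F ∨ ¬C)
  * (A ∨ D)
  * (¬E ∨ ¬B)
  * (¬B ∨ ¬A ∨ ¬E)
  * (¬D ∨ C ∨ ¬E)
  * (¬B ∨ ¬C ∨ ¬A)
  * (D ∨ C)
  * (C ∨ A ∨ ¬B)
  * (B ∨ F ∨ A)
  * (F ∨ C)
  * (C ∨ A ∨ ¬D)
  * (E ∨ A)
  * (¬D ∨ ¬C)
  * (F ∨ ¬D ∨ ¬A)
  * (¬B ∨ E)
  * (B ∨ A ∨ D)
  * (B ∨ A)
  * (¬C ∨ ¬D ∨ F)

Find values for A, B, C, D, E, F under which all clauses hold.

A = T, B = F, C = F, D = T, E = F, F = T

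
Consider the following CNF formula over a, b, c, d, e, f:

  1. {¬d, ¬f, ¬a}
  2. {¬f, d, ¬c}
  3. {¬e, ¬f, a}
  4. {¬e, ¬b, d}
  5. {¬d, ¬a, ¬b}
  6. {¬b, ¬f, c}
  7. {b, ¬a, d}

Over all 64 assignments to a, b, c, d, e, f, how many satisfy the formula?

24

Split on d, then a.
  d=T, a=T: remaining (b,c,e,f) ∈ {(F,F,F,F); (F,F,T,F); (F,T,F,F); (F,T,T,F)} — 4.
  d=T, a=F: 11 of the 16 assignments to (b,c,e,f) work.
  d=F, a=T: remaining (b,c,e,f) ∈ {(T,F,F,F); (T,T,F,F)} — 2.
  d=F, a=F: 7 of the 16 assignments to (b,c,e,f) work.
Total: 4 + 11 + 2 + 7 = 24.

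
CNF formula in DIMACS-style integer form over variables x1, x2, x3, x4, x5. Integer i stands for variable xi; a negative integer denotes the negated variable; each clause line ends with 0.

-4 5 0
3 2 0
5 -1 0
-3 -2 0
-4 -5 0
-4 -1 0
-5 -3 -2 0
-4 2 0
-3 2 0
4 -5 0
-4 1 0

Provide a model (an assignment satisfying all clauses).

x1=False, x2=True, x3=False, x4=False, x5=False

Check each clause:
  1. (x5 OR NOT x4) — NOT x4 is true.
  2. (x3 OR x2) — x2 is true.
  3. (x5 OR NOT x1) — NOT x1 is true.
  4. (NOT x2 OR NOT x3) — NOT x3 is true.
  5. (NOT x4 OR NOT x5) — NOT x5 is true.
  6. (NOT x4 OR NOT x1) — NOT x4 is true.
  7. (NOT x2 OR NOT x3 OR NOT x5) — NOT x5 is true.
  8. (NOT x4 OR x2) — x2 is true.
  9. (x2 OR NOT x3) — x2 is true.
  10. (NOT x5 OR x4) — NOT x5 is true.
  11. (NOT x4 OR x1) — NOT x4 is true.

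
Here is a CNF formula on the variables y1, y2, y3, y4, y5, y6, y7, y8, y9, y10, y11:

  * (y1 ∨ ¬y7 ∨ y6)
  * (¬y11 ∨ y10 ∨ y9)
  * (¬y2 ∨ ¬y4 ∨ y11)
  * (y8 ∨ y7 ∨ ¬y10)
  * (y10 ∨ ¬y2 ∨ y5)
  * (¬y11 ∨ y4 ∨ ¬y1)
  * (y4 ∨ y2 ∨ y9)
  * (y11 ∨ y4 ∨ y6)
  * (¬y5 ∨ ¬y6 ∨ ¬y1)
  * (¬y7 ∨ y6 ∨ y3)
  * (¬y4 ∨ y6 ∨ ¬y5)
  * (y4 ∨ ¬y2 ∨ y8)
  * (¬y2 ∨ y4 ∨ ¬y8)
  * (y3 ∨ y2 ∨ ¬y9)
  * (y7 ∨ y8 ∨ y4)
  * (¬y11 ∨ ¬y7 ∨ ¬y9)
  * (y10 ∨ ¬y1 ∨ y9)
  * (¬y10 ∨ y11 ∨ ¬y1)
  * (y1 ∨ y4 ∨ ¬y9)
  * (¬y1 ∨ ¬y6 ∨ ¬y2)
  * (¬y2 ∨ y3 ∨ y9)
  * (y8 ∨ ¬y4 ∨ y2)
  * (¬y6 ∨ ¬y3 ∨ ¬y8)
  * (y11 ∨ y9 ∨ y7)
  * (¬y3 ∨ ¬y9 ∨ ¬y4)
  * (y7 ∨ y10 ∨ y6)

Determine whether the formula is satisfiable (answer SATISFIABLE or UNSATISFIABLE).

SATISFIABLE

Set y1 = False and propagate.
Try y2 = False.
Branch on y3: take y3 = False.
  then y9 is forced to False.
  then y4 is forced to True.
  then y8 is forced to True.
The remaining clauses are satisfied by y5 = True, y6 = True, y7 = True, y10 = True, y11 = False.
So y1=F  y2=F  y3=F  y4=T  y5=T  y6=T  y7=T  y8=T  y9=F  y10=T  y11=F is a satisfying assignment.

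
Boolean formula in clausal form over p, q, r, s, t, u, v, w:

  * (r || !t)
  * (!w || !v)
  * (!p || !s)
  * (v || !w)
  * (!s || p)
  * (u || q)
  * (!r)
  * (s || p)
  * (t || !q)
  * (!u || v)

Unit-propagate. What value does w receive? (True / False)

(!r) stands alone — r = False.
(r || !t): since r = False, the clause reduces to (!t). t = False.
In (!q || t), t is now false; !q must hold, so q = False.
From (q || u) and q = False: u = True.
From (v || !u) and u = True: v = True.
(!w || !v): since v = True, the clause reduces to (!w). w = False.

False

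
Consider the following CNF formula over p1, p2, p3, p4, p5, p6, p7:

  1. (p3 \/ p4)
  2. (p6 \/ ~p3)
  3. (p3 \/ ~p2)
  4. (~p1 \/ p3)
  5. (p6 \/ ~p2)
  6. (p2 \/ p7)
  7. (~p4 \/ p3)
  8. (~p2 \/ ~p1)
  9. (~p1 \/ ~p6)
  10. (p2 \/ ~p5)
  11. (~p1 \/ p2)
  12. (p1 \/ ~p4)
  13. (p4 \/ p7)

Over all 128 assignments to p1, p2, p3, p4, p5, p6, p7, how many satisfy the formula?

3

The models are:
  p1=F p2=F p3=T p4=F p5=F p6=T p7=T
  p1=F p2=T p3=T p4=F p5=F p6=T p7=T
  p1=F p2=T p3=T p4=F p5=T p6=T p7=T
That's 3 in total.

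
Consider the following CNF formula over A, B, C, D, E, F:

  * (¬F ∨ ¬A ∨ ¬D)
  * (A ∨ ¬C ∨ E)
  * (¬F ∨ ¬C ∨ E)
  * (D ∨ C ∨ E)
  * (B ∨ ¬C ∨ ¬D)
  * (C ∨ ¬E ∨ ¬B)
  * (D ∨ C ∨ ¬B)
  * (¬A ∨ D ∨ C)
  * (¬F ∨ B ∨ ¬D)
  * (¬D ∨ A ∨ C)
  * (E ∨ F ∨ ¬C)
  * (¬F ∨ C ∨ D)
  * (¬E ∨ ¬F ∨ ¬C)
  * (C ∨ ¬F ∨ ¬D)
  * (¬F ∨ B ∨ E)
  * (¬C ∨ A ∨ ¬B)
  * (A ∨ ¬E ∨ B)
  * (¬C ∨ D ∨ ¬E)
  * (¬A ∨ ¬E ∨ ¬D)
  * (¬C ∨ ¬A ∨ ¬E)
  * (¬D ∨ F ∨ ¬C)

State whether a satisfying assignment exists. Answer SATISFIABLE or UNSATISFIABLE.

SATISFIABLE

Branch on A: take A = True.
Set B = False and propagate.
Branch on C: take C = False.
  then D is forced to True.
  then F is forced to False.
  then E is forced to False.
So A=1, B=0, C=0, D=1, E=0, F=0 is a satisfying assignment.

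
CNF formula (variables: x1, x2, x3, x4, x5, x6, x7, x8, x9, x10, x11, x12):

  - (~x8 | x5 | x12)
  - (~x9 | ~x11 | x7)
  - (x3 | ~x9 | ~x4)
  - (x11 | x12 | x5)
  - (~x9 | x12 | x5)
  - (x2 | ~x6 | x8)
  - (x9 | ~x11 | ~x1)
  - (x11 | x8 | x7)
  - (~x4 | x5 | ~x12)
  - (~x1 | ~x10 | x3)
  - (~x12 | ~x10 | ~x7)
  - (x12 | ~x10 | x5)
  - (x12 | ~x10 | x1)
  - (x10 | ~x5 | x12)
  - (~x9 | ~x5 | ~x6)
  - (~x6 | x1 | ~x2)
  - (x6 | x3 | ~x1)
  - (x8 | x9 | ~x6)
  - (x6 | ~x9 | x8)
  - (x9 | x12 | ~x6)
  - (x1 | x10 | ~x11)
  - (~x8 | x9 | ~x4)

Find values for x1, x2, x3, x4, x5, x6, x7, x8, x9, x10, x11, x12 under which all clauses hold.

x1 = True, x2 = False, x3 = True, x4 = False, x5 = False, x6 = True, x7 = True, x8 = True, x9 = True, x10 = False, x11 = False, x12 = True

x3 occurs only positively in the remaining clauses — set x3 = True.
x4 occurs only negated in the remaining clauses — set x4 = False.
Set x1 = True and propagate.
For the remaining variables, x2 = False, x5 = False, x6 = True, x7 = True, x8 = True, x9 = True, x10 = False, x11 = False, x12 = True works.
Check each clause:
  1. (x12 | ~x8 | x5) — x12 is true.
  2. (~x11 | x7 | ~x9) — x7 is true.
  3. (~x9 | ~x4 | x3) — x3 is true.
  4. (x11 | x5 | x12) — x12 is true.
  5. (x5 | x12 | ~x9) — x12 is true.
  6. (~x6 | x8 | x2) — x8 is true.
  7. (~x1 | ~x11 | x9) — x9 is true.
  8. (x8 | x7 | x11) — x8 is true.
  9. (~x12 | ~x4 | x5) — ~x4 is true.
  10. (~x1 | ~x10 | x3) — x3 is true.
  11. (~x10 | ~x7 | ~x12) — ~x10 is true.
  12. (x5 | x12 | ~x10) — x12 is true.
  13. (~x10 | x1 | x12) — x1 is true.
  14. (x12 | x10 | ~x5) — ~x5 is true.
  15. (~x6 | ~x9 | ~x5) — ~x5 is true.
  16. (~x2 | x1 | ~x6) — x1 is true.
  17. (x3 | ~x1 | x6) — x3 is true.
  18. (x8 | ~x6 | x9) — x8 is true.
  19. (~x9 | x6 | x8) — x8 is true.
  20. (x12 | ~x6 | x9) — x9 is true.
  21. (x1 | x10 | ~x11) — x1 is true.
  22. (x9 | ~x4 | ~x8) — x9 is true.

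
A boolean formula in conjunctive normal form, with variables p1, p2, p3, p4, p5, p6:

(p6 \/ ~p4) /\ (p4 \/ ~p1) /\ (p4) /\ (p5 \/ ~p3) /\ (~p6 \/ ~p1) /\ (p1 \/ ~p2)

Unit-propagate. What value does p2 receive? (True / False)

False

Unit clause (p4) sets p4 = True.
In (p6 \/ ~p4), ~p4 is now false; p6 must hold, so p6 = True.
(~p6 \/ ~p1): since p6 = True, the clause reduces to (~p1). p1 = False.
(p1 \/ ~p2) with p1 = False leaves only ~p2, so p2 = False.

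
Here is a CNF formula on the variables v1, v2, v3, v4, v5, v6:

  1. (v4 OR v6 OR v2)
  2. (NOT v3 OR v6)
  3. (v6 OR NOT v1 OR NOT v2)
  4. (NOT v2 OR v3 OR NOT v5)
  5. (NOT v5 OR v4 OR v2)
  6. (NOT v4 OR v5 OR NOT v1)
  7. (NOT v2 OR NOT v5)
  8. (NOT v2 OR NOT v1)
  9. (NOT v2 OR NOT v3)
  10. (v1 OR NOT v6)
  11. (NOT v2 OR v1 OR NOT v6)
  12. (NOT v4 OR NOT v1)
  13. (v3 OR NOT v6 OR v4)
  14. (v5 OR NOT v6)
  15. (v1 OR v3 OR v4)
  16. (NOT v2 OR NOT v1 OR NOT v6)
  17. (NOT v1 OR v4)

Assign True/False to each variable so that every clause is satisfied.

Try v1 = False.
  then v6 is forced to False.
  then v3 is forced to False.
  then v4 is forced to True.
For the remaining variables, v2 = False, v5 = True works.
Check each clause:
  1. (v4 OR v2 OR v6) — v4 is true.
  2. (NOT v3 OR v6) — NOT v3 is true.
  3. (NOT v1 OR NOT v2 OR v6) — NOT v2 is true.
  4. (v3 OR NOT v5 OR NOT v2) — NOT v2 is true.
  5. (v4 OR v2 OR NOT v5) — v4 is true.
  6. (NOT v1 OR NOT v4 OR v5) — v5 is true.
  7. (NOT v2 OR NOT v5) — NOT v2 is true.
  8. (NOT v1 OR NOT v2) — NOT v1 is true.
  9. (NOT v2 OR NOT v3) — NOT v3 is true.
  10. (NOT v6 OR v1) — NOT v6 is true.
  11. (NOT v6 OR NOT v2 OR v1) — NOT v6 is true.
  12. (NOT v1 OR NOT v4) — NOT v1 is true.
  13. (NOT v6 OR v3 OR v4) — NOT v6 is true.
  14. (v5 OR NOT v6) — NOT v6 is true.
  15. (v3 OR v1 OR v4) — v4 is true.
  16. (NOT v6 OR NOT v1 OR NOT v2) — NOT v6 is true.
  17. (NOT v1 OR v4) — v4 is true.

v1 = F, v2 = F, v3 = F, v4 = T, v5 = T, v6 = F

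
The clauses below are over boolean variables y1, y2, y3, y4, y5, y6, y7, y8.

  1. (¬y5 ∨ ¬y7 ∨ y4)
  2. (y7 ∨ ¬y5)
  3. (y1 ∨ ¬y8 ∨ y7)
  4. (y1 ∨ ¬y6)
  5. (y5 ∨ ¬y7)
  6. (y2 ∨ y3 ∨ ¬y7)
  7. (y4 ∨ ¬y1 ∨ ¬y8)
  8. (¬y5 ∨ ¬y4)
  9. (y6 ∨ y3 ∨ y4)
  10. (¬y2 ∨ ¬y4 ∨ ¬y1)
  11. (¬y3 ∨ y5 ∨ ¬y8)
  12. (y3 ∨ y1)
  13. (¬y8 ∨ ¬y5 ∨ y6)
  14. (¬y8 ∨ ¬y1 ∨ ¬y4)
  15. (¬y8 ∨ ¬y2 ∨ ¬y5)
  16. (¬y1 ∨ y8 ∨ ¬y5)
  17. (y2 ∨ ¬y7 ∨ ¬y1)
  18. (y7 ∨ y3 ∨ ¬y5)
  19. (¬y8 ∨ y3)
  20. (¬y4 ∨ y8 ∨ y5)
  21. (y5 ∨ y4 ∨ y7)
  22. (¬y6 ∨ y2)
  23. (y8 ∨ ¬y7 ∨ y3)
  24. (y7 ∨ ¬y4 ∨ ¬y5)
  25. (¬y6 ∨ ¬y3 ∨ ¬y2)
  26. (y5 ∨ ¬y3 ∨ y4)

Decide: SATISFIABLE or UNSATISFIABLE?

UNSATISFIABLE

y5 = True:
  propagation gives y7=True, y4=True; an empty clause results — contradiction.
y5 = False:
  propagation gives y7=False, y4=True, y8=True, y1=True; an empty clause results — contradiction.
Every branch closes, so no satisfying assignment exists.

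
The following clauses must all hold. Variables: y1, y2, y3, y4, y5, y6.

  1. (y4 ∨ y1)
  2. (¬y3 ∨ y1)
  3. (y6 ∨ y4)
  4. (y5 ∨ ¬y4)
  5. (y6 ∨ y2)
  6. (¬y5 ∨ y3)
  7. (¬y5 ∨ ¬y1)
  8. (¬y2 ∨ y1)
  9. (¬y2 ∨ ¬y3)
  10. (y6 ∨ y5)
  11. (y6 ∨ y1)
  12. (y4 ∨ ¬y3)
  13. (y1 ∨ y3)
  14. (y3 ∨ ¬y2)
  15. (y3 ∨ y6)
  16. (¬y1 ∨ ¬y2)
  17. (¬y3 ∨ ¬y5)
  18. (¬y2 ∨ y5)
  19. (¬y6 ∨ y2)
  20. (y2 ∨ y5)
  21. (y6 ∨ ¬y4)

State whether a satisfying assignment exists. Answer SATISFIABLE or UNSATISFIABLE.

UNSATISFIABLE

y2 = True:
  propagation gives y1=True; an empty clause results — contradiction.
y2 = False:
  propagation gives y6=True; an empty clause results — contradiction.
Every branch closes, so no satisfying assignment exists.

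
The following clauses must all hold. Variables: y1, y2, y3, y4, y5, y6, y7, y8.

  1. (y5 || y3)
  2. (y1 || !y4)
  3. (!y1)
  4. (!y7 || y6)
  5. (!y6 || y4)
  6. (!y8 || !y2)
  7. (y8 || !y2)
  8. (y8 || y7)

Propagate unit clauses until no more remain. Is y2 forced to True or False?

False

Unit clause (!y1) sets y1 = False.
From (!y4 || y1) and y1 = False: y4 = False.
(!y6 || y4): since y4 = False, the clause reduces to (!y6). y6 = False.
(y6 || !y7) with y6 = False leaves only !y7, so y7 = False.
(y8 || y7) with y7 = False leaves only y8, so y8 = True.
(!y2 || !y8) with y8 = True leaves only !y2, so y2 = False.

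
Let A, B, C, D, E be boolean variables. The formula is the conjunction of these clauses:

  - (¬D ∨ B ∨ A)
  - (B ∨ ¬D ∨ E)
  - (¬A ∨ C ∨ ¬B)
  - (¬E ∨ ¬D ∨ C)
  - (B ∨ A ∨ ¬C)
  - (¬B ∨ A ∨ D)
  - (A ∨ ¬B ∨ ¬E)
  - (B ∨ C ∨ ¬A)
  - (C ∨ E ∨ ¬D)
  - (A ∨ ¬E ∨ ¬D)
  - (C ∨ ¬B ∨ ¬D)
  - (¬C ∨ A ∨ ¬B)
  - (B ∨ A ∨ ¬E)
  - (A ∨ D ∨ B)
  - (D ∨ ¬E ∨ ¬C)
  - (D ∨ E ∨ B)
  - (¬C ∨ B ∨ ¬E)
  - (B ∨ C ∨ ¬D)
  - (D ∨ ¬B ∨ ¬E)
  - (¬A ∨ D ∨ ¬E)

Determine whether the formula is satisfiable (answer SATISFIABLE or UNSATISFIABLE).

SATISFIABLE

Set A = True and propagate.
The remaining clauses are satisfied by B = True, C = True, D = True, E = True.
Every clause has at least one true literal under this assignment.
So A = T, B = T, C = T, D = T, E = T is a satisfying assignment.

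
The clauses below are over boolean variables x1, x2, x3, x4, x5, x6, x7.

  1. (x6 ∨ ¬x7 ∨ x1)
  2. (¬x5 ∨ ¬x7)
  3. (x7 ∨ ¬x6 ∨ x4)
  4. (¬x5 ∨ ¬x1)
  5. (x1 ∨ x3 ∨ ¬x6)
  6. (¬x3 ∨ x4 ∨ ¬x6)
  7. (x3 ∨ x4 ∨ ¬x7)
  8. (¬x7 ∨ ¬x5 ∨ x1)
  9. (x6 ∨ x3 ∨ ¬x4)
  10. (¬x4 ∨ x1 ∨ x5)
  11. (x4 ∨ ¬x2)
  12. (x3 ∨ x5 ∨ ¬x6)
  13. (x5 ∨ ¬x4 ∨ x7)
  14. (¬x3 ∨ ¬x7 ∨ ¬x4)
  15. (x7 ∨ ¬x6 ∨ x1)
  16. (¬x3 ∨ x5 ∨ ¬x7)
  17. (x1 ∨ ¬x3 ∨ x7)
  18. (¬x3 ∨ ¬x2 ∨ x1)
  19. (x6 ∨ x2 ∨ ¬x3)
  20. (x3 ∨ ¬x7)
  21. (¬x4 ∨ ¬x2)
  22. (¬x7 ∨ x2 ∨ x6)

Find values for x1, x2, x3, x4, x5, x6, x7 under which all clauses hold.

x1=0  x2=0  x3=0  x4=0  x5=1  x6=0  x7=0

Check each clause:
  1. (¬x7 ∨ x6 ∨ x1) — ¬x7 is true.
  2. (¬x5 ∨ ¬x7) — ¬x7 is true.
  3. (x7 ∨ ¬x6 ∨ x4) — ¬x6 is true.
  4. (¬x1 ∨ ¬x5) — ¬x1 is true.
  5. (¬x6 ∨ x1 ∨ x3) — ¬x6 is true.
  6. (x4 ∨ ¬x3 ∨ ¬x6) — ¬x6 is true.
  7. (x4 ∨ x3 ∨ ¬x7) — ¬x7 is true.
  8. (¬x5 ∨ ¬x7 ∨ x1) — ¬x7 is true.
  9. (¬x4 ∨ x3 ∨ x6) — ¬x4 is true.
  10. (x5 ∨ ¬x4 ∨ x1) — ¬x4 is true.
  11. (x4 ∨ ¬x2) — ¬x2 is true.
  12. (x5 ∨ x3 ∨ ¬x6) — ¬x6 is true.
  13. (x7 ∨ x5 ∨ ¬x4) — ¬x4 is true.
  14. (¬x7 ∨ ¬x3 ∨ ¬x4) — ¬x7 is true.
  15. (x7 ∨ x1 ∨ ¬x6) — ¬x6 is true.
  16. (¬x7 ∨ ¬x3 ∨ x5) — ¬x3 is true.
  17. (x1 ∨ x7 ∨ ¬x3) — ¬x3 is true.
  18. (¬x2 ∨ ¬x3 ∨ x1) — ¬x3 is true.
  19. (x6 ∨ x2 ∨ ¬x3) — ¬x3 is true.
  20. (¬x7 ∨ x3) — ¬x7 is true.
  21. (¬x4 ∨ ¬x2) — ¬x4 is true.
  22. (¬x7 ∨ x6 ∨ x2) — ¬x7 is true.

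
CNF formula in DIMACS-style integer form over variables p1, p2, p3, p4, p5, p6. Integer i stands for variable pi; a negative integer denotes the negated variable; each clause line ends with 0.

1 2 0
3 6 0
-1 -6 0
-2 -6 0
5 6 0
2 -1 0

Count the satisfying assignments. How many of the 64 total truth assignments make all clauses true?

4

Satisfying assignments:
  p1=0 p2=1 p3=1 p4=0 p5=1 p6=0
  p1=0 p2=1 p3=1 p4=1 p5=1 p6=0
  p1=1 p2=1 p3=1 p4=0 p5=1 p6=0
  p1=1 p2=1 p3=1 p4=1 p5=1 p6=0
That's 4 in total.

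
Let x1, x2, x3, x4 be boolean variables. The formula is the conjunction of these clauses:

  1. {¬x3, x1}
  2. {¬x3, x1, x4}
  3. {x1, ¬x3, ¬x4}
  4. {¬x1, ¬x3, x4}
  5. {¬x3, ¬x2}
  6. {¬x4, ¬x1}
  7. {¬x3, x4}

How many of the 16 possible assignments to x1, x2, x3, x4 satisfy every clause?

Satisfying assignments:
  x1=0 x2=0 x3=0 x4=0
  x1=0 x2=0 x3=0 x4=1
  x1=0 x2=1 x3=0 x4=0
  x1=0 x2=1 x3=0 x4=1
  x1=1 x2=0 x3=0 x4=0
  x1=1 x2=1 x3=0 x4=0
That's 6 in total.

6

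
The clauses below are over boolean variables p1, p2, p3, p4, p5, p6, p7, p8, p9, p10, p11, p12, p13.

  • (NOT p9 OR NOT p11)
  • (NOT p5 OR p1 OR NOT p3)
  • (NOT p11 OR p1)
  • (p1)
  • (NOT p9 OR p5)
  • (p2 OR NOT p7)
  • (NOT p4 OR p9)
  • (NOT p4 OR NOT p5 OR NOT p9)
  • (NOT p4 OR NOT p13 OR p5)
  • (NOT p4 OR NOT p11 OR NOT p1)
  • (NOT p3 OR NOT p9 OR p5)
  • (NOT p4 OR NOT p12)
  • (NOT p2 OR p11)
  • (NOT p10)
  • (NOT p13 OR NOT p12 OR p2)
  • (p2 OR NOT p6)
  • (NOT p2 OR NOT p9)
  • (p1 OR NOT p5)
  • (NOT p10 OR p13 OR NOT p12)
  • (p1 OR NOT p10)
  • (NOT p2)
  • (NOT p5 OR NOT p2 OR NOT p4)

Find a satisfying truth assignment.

p1=1, p2=0, p3=0, p4=0, p5=1, p6=0, p7=0, p8=1, p9=1, p10=0, p11=0, p12=1, p13=0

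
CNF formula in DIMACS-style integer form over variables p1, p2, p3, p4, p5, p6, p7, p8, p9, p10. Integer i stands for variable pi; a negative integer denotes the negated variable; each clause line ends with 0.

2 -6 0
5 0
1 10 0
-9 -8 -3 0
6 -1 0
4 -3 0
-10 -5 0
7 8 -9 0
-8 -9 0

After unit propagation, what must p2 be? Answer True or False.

True

(p5) is a unit clause: p5 = True.
From (~p10 | ~p5) and p5 = True: p10 = False.
In (p1 | p10), p10 is now false; p1 must hold, so p1 = True.
From (~p1 | p6) and p1 = True: p6 = True.
In (~p6 | p2), ~p6 is now false; p2 must hold, so p2 = True.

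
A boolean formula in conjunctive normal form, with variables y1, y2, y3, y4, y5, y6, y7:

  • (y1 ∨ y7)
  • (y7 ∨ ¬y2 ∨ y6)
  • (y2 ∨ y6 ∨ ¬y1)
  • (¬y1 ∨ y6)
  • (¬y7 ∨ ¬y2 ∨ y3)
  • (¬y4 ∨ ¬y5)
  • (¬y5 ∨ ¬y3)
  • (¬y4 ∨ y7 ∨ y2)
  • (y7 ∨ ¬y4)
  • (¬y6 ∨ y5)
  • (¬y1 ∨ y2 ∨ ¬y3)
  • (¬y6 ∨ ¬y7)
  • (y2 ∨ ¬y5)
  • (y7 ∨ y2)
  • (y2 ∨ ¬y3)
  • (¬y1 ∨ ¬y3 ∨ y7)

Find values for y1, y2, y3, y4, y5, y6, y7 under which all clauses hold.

y1 = 0, y2 = 0, y3 = 0, y4 = 0, y5 = 0, y6 = 0, y7 = 1

y4 occurs only negated in the remaining clauses — set y4 = False.
Branch on y1: take y1 = False.
  then y7 is forced to True.
  then y6 is forced to False.
Branch on y2: take y2 = False.
  then y5 is forced to False.
  then y3 is forced to False.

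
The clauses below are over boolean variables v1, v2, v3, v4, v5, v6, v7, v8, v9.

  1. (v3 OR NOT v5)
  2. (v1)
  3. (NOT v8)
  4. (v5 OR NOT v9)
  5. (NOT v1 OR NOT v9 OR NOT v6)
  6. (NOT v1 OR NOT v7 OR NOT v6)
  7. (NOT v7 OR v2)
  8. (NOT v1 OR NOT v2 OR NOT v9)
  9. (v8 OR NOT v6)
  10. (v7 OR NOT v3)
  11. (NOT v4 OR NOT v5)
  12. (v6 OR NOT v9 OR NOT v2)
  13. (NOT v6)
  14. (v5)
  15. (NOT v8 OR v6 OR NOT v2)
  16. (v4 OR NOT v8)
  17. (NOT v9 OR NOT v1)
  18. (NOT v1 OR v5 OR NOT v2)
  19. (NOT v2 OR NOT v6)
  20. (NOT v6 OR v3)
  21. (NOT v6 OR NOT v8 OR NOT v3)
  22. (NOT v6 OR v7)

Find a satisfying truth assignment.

v1=T  v2=T  v3=T  v4=F  v5=T  v6=F  v7=T  v8=F  v9=F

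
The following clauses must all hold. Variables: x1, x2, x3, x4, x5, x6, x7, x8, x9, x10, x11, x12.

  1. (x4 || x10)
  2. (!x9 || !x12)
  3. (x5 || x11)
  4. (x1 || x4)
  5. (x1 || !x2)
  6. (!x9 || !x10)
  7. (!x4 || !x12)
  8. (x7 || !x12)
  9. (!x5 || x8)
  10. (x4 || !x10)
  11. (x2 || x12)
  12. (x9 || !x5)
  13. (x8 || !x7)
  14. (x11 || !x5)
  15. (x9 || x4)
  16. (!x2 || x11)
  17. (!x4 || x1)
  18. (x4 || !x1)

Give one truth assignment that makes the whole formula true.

Pure literal: x11 appears only positively; assign x11 = True.
Try x1 = True.
  then x4 is forced to True.
  then x12 is forced to False.
  then x2 is forced to True.
Try x5 = False.
For the remaining variables, x3 = False, x6 = True, x7 = False, x8 = False, x9 = False, x10 = True works.

x1=T  x2=T  x3=F  x4=T  x5=F  x6=T  x7=F  x8=F  x9=F  x10=T  x11=T  x12=F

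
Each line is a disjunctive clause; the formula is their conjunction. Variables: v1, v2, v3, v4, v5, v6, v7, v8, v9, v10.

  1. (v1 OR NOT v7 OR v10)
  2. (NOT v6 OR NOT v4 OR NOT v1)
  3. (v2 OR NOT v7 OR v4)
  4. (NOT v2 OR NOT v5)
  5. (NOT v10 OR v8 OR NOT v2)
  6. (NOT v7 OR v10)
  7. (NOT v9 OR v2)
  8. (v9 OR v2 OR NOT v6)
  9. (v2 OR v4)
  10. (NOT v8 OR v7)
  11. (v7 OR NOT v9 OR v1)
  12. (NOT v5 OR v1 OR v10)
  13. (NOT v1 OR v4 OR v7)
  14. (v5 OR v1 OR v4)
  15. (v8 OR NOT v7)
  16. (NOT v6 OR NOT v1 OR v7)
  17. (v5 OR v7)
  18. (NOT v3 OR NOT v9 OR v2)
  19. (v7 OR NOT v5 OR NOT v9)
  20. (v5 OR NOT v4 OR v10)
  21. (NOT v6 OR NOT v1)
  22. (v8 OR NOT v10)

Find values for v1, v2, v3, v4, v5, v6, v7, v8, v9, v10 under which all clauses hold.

v6 occurs only negated in the remaining clauses — set v6 = False.
Try v1 = True.
Try v2 = True.
  then v5 is forced to False.
  then v7 is forced to True.
  then v10 is forced to True.
  then v8 is forced to True.
v3, v4, v9 are now unconstrained; take v3 = True, v4 = True, v9 = True.
Every clause has at least one true literal under this assignment.
Check each clause:
  1. (v10 OR NOT v7 OR v1) — v10 is true.
  2. (NOT v6 OR NOT v1 OR NOT v4) — NOT v6 is true.
  3. (v4 OR v2 OR NOT v7) — v2 is true.
  4. (NOT v2 OR NOT v5) — NOT v5 is true.
  5. (NOT v10 OR v8 OR NOT v2) — v8 is true.
  6. (v10 OR NOT v7) — v10 is true.
  7. (v2 OR NOT v9) — v2 is true.
  8. (NOT v6 OR v2 OR v9) — v9 is true.
  9. (v2 OR v4) — v2 is true.
  10. (v7 OR NOT v8) — v7 is true.
  11. (v7 OR NOT v9 OR v1) — v1 is true.
  12. (v1 OR v10 OR NOT v5) — v1 is true.
  13. (NOT v1 OR v4 OR v7) — v4 is true.
  14. (v1 OR v5 OR v4) — v1 is true.
  15. (v8 OR NOT v7) — v8 is true.
  16. (NOT v1 OR NOT v6 OR v7) — NOT v6 is true.
  17. (v5 OR v7) — v7 is true.
  18. (v2 OR NOT v9 OR NOT v3) — v2 is true.
  19. (v7 OR NOT v9 OR NOT v5) — NOT v5 is true.
  20. (v5 OR NOT v4 OR v10) — v10 is true.
  21. (NOT v1 OR NOT v6) — NOT v6 is true.
  22. (NOT v10 OR v8) — v8 is true.

v1 = T, v2 = T, v3 = T, v4 = T, v5 = F, v6 = F, v7 = T, v8 = T, v9 = T, v10 = T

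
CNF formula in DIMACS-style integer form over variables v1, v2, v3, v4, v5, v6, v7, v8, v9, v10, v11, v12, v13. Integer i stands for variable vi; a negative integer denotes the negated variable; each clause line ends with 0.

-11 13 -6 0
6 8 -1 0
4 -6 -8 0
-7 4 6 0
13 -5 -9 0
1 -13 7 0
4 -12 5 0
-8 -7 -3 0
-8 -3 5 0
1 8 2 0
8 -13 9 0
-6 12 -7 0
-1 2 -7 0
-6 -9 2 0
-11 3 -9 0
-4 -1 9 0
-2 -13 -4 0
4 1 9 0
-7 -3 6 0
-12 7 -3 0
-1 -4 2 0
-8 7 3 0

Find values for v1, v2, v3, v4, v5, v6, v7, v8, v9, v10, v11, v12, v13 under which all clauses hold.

v11 occurs only negated in the remaining clauses — set v11 = False.
Try v1 = False.
Try v2 = False.
  then v8 is forced to True.
Set v3 = False and propagate.
  then v7 is forced to True.
The remaining clauses are satisfied by v4 = True, v5 = False, v6 = True, v9 = False, v10 = True, v12 = True, v13 = False.
Every clause has at least one true literal under this assignment.
Check each clause:
  1. (v13 || !v6 || !v11) — !v11 is true.
  2. (v6 || !v1 || v8) — v8 is true.
  3. (!v8 || !v6 || v4) — v4 is true.
  4. (!v7 || v6 || v4) — v4 is true.
  5. (!v5 || !v9 || v13) — !v5 is true.
  6. (v7 || !v13 || v1) — !v13 is true.
  7. (v5 || v4 || !v12) — v4 is true.
  8. (!v8 || !v7 || !v3) — !v3 is true.
  9. (!v8 || v5 || !v3) — !v3 is true.
  10. (v1 || v2 || v8) — v8 is true.
  11. (v8 || v9 || !v13) — v8 is true.
  12. (v12 || !v6 || !v7) — v12 is true.
  13. (!v1 || v2 || !v7) — !v1 is true.
  14. (!v9 || !v6 || v2) — !v9 is true.
  15. (v3 || !v9 || !v11) — !v11 is true.
  16. (!v4 || !v1 || v9) — !v1 is true.
  17. (!v2 || !v4 || !v13) — !v13 is true.
  18. (v1 || v4 || v9) — v4 is true.
  19. (!v3 || !v7 || v6) — !v3 is true.
  20. (v7 || !v12 || !v3) — !v3 is true.
  21. (v2 || !v4 || !v1) — !v1 is true.
  22. (v7 || !v8 || v3) — v7 is true.

v1=False, v2=False, v3=False, v4=True, v5=False, v6=True, v7=True, v8=True, v9=False, v10=True, v11=False, v12=True, v13=False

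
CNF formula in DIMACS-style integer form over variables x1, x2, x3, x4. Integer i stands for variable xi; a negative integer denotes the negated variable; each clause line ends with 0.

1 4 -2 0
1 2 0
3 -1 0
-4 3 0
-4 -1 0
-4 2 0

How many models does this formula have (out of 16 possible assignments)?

3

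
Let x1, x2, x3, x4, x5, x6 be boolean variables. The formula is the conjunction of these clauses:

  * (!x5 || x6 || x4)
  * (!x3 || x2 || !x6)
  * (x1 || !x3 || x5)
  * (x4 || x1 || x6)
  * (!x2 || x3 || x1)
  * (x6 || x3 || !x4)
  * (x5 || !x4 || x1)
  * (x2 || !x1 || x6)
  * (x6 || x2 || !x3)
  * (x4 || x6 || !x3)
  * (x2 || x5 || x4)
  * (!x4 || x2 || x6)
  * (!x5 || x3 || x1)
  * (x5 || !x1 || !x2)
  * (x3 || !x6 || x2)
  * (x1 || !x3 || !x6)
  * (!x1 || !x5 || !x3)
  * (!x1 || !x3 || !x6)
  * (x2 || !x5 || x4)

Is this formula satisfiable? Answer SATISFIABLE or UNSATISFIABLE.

Try x1 = True.
Branch on x2: take x2 = True.
  then x5 is forced to True.
  then x3 is forced to False.
For the remaining variables, x4 = True, x6 = True works.
So x1 = T, x2 = T, x3 = F, x4 = T, x5 = T, x6 = T is a satisfying assignment.

SATISFIABLE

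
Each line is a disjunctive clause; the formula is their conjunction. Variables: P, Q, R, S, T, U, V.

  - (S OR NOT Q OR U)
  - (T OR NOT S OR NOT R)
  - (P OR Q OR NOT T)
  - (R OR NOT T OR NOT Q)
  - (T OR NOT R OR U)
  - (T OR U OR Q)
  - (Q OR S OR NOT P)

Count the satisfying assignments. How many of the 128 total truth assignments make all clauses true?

44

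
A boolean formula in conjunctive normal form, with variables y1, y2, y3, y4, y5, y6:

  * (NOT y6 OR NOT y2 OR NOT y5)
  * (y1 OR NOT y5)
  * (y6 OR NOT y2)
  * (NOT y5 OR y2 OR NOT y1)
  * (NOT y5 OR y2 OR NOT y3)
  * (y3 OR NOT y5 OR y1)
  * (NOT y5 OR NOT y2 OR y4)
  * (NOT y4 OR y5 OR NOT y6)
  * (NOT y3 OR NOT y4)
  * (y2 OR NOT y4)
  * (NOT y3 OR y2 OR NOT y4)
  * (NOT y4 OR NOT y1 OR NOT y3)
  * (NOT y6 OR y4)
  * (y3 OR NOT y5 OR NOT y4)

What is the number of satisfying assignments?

4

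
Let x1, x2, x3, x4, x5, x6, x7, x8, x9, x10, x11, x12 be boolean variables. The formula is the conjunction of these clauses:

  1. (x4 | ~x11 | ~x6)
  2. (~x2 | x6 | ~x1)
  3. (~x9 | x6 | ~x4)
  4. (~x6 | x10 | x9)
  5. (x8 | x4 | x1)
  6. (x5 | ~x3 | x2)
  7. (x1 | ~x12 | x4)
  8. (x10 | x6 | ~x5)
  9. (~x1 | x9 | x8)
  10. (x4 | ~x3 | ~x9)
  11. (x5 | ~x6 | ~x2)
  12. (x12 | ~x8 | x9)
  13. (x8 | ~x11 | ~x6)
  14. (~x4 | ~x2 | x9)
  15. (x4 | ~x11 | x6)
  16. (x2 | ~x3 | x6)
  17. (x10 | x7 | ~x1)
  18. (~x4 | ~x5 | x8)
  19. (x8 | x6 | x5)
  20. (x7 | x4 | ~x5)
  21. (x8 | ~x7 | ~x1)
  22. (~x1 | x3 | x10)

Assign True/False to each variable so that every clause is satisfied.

x1=True  x2=False  x3=True  x4=True  x5=True  x6=True  x7=False  x8=True  x9=True  x10=True  x11=False  x12=True

Check each clause:
  1. (~x11 | ~x6 | x4) — x4 is true.
  2. (~x2 | ~x1 | x6) — ~x2 is true.
  3. (x6 | ~x9 | ~x4) — x6 is true.
  4. (x9 | x10 | ~x6) — x9 is true.
  5. (x8 | x4 | x1) — x8 is true.
  6. (~x3 | x5 | x2) — x5 is true.
  7. (~x12 | x4 | x1) — x1 is true.
  8. (~x5 | x10 | x6) — x10 is true.
  9. (x8 | x9 | ~x1) — x8 is true.
  10. (~x9 | x4 | ~x3) — x4 is true.
  11. (~x6 | ~x2 | x5) — x5 is true.
  12. (x12 | ~x8 | x9) — x9 is true.
  13. (~x6 | x8 | ~x11) — x8 is true.
  14. (x9 | ~x4 | ~x2) — x9 is true.
  15. (~x11 | x4 | x6) — x4 is true.
  16. (x2 | x6 | ~x3) — x6 is true.
  17. (~x1 | x10 | x7) — x10 is true.
  18. (~x5 | ~x4 | x8) — x8 is true.
  19. (x6 | x5 | x8) — x8 is true.
  20. (~x5 | x7 | x4) — x4 is true.
  21. (~x7 | ~x1 | x8) — x8 is true.
  22. (x10 | x3 | ~x1) — x10 is true.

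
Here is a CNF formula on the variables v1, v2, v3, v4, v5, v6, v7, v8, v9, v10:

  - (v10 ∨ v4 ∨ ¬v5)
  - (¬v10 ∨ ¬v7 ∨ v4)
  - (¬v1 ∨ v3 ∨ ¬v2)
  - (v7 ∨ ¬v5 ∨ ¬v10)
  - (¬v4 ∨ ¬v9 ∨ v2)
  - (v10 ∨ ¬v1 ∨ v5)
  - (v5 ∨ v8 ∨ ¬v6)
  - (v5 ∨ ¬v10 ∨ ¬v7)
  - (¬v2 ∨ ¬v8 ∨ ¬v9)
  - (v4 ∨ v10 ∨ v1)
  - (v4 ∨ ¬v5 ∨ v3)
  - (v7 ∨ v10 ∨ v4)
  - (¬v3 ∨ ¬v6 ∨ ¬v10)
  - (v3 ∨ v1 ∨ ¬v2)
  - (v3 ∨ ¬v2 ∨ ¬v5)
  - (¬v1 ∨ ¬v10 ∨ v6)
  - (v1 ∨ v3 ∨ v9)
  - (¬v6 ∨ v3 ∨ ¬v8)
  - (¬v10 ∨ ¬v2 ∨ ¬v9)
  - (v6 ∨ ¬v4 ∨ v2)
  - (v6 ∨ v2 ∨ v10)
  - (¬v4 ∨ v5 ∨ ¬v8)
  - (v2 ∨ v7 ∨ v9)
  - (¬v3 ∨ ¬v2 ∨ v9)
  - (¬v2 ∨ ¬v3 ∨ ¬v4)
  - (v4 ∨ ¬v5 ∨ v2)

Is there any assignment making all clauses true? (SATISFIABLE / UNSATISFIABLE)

SATISFIABLE

Set v1 = True and propagate.
The remaining clauses are satisfied by v2 = False, v3 = False, v4 = True, v5 = True, v6 = True, v7 = True, v8 = False, v9 = False, v10 = True.
Every clause has at least one true literal under this assignment.
So v1=T  v2=F  v3=F  v4=T  v5=T  v6=T  v7=T  v8=F  v9=F  v10=T is a satisfying assignment.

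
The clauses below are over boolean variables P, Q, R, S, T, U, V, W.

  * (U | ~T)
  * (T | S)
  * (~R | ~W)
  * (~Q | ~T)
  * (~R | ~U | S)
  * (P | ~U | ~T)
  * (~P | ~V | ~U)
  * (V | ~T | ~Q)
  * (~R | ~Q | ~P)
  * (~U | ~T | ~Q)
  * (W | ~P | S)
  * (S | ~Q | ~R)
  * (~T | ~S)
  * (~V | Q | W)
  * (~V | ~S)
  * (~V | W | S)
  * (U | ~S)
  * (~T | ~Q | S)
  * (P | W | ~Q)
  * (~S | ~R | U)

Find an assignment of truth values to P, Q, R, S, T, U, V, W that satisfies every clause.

P = 1, Q = 1, R = 0, S = 1, T = 0, U = 1, V = 0, W = 0

Pure literal: R appears only negated; assign R = False.
Branch on P: take P = True.
Set Q = True and propagate.
  then T is forced to False.
  then S is forced to True.
  then V is forced to False.
  then U is forced to True.
W is now unconstrained; take W = False.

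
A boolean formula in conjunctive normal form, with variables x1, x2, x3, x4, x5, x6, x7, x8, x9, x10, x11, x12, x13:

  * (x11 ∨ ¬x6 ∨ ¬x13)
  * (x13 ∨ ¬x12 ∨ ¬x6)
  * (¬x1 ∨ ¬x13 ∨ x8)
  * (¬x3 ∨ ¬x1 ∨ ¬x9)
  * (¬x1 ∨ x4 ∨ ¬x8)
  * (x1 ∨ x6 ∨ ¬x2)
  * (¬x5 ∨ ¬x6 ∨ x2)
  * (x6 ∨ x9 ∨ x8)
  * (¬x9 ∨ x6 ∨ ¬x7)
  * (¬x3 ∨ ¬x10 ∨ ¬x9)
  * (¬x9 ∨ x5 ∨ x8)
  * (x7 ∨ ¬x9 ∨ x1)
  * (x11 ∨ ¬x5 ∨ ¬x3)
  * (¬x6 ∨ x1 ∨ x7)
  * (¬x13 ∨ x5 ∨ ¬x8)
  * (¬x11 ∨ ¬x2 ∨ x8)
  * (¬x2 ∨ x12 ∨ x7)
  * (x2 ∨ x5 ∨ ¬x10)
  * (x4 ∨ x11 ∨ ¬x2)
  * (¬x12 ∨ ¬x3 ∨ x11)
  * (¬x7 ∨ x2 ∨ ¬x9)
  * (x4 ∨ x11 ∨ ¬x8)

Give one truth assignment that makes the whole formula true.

x1=False, x2=False, x3=False, x4=True, x5=False, x6=True, x7=True, x8=False, x9=False, x10=False, x11=True, x12=False, x13=False

x3 occurs only negated in the remaining clauses — set x3 = False.
x4 occurs only positively in the remaining clauses — set x4 = True.
Try x1 = False.
Branch on x2: take x2 = False.
For the remaining variables, x5 = False, x6 = True, x7 = True, x8 = False, x9 = False, x10 = False, x11 = True, x12 = False, x13 = False works.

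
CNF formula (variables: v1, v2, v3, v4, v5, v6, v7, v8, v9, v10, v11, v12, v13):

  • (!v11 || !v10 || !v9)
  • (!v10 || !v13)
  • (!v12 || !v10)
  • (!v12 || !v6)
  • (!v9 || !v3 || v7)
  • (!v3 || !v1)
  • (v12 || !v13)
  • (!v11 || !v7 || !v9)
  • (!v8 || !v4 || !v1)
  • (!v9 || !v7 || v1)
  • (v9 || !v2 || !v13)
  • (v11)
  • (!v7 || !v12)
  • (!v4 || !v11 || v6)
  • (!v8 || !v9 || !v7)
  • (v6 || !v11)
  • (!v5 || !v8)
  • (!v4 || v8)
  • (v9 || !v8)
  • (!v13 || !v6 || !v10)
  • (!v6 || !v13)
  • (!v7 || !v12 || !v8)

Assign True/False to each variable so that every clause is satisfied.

v1=T, v2=T, v3=F, v4=F, v5=F, v6=T, v7=T, v8=F, v9=F, v10=T, v11=T, v12=F, v13=F

Check each clause:
  1. (!v10 || !v9 || !v11) — !v9 is true.
  2. (!v13 || !v10) — !v13 is true.
  3. (!v12 || !v10) — !v12 is true.
  4. (!v12 || !v6) — !v12 is true.
  5. (!v3 || !v9 || v7) — !v9 is true.
  6. (!v3 || !v1) — !v3 is true.
  7. (v12 || !v13) — !v13 is true.
  8. (!v11 || !v9 || !v7) — !v9 is true.
  9. (!v4 || !v8 || !v1) — !v8 is true.
  10. (v1 || !v9 || !v7) — v1 is true.
  11. (!v2 || v9 || !v13) — !v13 is true.
  12. (v11) — v11 is true.
  13. (!v7 || !v12) — !v12 is true.
  14. (!v4 || !v11 || v6) — !v4 is true.
  15. (!v8 || !v9 || !v7) — !v8 is true.
  16. (!v11 || v6) — v6 is true.
  17. (!v8 || !v5) — !v8 is true.
  18. (!v4 || v8) — !v4 is true.
  19. (v9 || !v8) — !v8 is true.
  20. (!v6 || !v13 || !v10) — !v13 is true.
  21. (!v13 || !v6) — !v13 is true.
  22. (!v8 || !v7 || !v12) — !v8 is true.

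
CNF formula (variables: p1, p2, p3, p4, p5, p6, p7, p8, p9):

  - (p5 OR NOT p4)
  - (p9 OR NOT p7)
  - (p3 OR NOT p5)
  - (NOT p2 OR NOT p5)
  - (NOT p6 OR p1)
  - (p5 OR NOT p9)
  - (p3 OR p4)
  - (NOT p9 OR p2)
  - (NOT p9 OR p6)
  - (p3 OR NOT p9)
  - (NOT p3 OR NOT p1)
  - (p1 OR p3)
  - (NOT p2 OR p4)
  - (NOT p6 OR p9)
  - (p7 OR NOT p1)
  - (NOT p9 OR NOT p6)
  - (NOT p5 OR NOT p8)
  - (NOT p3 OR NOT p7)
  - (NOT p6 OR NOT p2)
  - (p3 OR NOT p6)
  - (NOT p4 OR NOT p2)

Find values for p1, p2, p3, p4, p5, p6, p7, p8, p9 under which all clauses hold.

p8 occurs only negated in the remaining clauses — set p8 = False.
Set p1 = False and propagate.
  then p6 is forced to False.
  then p9 is forced to False.
  then p7 is forced to False.
  then p3 is forced to True.
For the remaining variables, p2 = False, p4 = False, p5 = True works.

p1 = F, p2 = F, p3 = T, p4 = F, p5 = T, p6 = F, p7 = F, p8 = F, p9 = F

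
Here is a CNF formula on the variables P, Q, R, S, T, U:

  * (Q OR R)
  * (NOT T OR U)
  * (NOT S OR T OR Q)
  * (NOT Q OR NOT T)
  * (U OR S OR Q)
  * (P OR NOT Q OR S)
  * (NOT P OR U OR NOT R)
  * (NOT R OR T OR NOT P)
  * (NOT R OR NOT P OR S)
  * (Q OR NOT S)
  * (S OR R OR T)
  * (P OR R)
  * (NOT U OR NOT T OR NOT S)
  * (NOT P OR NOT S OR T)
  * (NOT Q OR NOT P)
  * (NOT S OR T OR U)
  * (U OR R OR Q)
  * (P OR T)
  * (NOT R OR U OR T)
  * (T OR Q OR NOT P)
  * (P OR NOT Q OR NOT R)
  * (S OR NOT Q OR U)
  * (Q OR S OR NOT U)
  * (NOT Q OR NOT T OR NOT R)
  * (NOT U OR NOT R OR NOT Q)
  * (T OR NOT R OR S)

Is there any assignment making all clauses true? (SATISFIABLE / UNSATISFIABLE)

Q = True:
  propagation gives T=False, P=False; an empty clause results — contradiction.
Q = False:
  propagation gives R=True, S=False, U=True; an empty clause results — contradiction.
Every branch closes, so no satisfying assignment exists.

UNSATISFIABLE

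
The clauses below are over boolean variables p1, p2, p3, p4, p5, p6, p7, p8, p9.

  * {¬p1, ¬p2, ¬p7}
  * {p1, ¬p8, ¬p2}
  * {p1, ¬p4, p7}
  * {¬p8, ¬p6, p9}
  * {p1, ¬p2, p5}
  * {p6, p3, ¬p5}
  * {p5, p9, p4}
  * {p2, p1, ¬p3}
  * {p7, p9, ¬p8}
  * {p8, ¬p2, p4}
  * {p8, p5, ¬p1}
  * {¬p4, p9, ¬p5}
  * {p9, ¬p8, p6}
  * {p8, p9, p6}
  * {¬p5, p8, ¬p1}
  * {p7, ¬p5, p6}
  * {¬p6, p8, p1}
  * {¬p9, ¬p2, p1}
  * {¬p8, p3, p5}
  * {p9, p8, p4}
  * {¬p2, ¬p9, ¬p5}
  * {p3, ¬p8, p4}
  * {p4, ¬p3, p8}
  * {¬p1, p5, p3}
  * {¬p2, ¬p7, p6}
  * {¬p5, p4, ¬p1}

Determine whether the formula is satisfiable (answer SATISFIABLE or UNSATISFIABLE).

SATISFIABLE

Branch on p1: take p1 = False.
For the remaining variables, p2 = False, p3 = False, p4 = True, p5 = False, p6 = False, p7 = True, p8 = False, p9 = True works.
Every clause has at least one true literal under this assignment.
So p1=False, p2=False, p3=False, p4=True, p5=False, p6=False, p7=True, p8=False, p9=True is a satisfying assignment.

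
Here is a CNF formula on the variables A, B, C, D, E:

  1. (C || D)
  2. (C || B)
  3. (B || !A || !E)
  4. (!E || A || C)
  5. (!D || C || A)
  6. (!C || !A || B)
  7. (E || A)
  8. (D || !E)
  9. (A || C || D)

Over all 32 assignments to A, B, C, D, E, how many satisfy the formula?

Satisfying assignments:
  A=F B=F C=T D=T E=T
  A=F B=T C=T D=T E=T
  A=T B=T C=F D=T E=F
  A=T B=T C=F D=T E=T
  A=T B=T C=T D=F E=F
  A=T B=T C=T D=T E=F
  A=T B=T C=T D=T E=T
That's 7 in total.

7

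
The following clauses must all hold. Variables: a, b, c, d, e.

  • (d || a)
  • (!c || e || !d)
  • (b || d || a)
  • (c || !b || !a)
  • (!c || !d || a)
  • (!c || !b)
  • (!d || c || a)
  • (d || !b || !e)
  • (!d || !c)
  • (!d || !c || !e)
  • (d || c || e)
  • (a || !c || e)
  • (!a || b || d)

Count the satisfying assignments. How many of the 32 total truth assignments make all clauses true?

2

Satisfying assignments:
  a=T b=F c=F d=T e=F
  a=T b=F c=F d=T e=T
That's 2 in total.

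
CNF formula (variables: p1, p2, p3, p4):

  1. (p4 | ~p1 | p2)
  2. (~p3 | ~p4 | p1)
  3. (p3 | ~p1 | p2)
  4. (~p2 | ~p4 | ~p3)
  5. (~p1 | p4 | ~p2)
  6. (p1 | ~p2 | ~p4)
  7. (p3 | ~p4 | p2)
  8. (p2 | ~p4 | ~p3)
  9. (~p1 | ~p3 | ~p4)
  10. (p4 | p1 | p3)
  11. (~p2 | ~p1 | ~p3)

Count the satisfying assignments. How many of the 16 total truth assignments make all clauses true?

Satisfying assignments:
  p1=F p2=F p3=T p4=F
  p1=F p2=T p3=T p4=F
  p1=T p2=T p3=F p4=T
Count: 3.

3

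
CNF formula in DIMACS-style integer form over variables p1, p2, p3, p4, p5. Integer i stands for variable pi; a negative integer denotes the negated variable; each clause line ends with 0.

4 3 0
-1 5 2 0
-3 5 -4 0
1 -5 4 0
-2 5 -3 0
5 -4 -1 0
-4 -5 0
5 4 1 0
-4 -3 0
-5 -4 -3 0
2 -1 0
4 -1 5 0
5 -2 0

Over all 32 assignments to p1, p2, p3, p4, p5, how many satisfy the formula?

The models are:
  p1=0 p2=0 p3=0 p4=1 p5=0
  p1=1 p2=1 p3=1 p4=0 p5=1
That's 2 in total.

2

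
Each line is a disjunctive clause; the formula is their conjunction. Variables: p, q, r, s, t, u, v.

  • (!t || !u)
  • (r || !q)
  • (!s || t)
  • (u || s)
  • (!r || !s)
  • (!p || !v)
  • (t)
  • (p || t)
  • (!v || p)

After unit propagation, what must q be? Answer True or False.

False

(t) stands alone — t = True.
From (!t || !u) and t = True: u = False.
In (s || u), u is now false; s must hold, so s = True.
(!s || !r): since s = True, the clause reduces to (!r). r = False.
(!q || r): since r = False, the clause reduces to (!q). q = False.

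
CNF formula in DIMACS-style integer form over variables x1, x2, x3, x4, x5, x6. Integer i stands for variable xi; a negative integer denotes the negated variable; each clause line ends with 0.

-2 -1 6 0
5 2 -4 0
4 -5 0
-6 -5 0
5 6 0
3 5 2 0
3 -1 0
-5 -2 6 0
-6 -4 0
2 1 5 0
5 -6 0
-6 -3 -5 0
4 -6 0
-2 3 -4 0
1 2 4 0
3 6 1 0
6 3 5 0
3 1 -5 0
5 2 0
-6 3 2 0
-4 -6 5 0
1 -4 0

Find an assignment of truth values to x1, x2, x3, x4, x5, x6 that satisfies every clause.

Set x1 = True and propagate.
  then x3 is forced to True.
Set x2 = False and propagate.
  then x5 is forced to True.
  then x4 is forced to True.
  then x6 is forced to False.
Every clause has at least one true literal under this assignment.

x1 = 1  x2 = 0  x3 = 1  x4 = 1  x5 = 1  x6 = 0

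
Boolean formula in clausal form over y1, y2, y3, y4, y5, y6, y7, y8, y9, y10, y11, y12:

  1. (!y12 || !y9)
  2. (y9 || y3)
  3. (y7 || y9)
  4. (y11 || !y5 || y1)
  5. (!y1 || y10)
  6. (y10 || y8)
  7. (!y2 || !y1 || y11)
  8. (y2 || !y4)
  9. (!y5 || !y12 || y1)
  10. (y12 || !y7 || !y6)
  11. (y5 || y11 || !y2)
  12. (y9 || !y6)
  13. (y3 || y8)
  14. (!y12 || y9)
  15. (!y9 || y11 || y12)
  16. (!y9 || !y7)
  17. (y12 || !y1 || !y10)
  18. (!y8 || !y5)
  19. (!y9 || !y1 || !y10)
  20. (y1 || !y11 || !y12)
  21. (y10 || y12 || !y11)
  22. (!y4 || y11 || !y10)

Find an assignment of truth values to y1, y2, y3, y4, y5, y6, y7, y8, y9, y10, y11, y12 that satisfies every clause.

y1 = False, y2 = True, y3 = False, y4 = True, y5 = False, y6 = True, y7 = False, y8 = True, y9 = True, y10 = True, y11 = True, y12 = False

Check each clause:
  1. (!y9 || !y12) — !y12 is true.
  2. (y9 || y3) — y9 is true.
  3. (y7 || y9) — y9 is true.
  4. (!y5 || y11 || y1) — y11 is true.
  5. (!y1 || y10) — y10 is true.
  6. (y8 || y10) — y8 is true.
  7. (!y2 || y11 || !y1) — y11 is true.
  8. (!y4 || y2) — y2 is true.
  9. (!y5 || !y12 || y1) — !y5 is true.
  10. (!y6 || y12 || !y7) — !y7 is true.
  11. (y5 || y11 || !y2) — y11 is true.
  12. (!y6 || y9) — y9 is true.
  13. (y3 || y8) — y8 is true.
  14. (!y12 || y9) — y9 is true.
  15. (y12 || !y9 || y11) — y11 is true.
  16. (!y7 || !y9) — !y7 is true.
  17. (y12 || !y1 || !y10) — !y1 is true.
  18. (!y5 || !y8) — !y5 is true.
  19. (!y9 || !y10 || !y1) — !y1 is true.
  20. (!y11 || y1 || !y12) — !y12 is true.
  21. (y10 || y12 || !y11) — y10 is true.
  22. (!y4 || y11 || !y10) — y11 is true.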